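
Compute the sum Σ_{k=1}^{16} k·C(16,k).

Differentiating (1+x)^16 and setting x=1: Σ k·C(16,k) = 16·2^15 = 524288.

524288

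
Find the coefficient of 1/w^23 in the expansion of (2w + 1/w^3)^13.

General term: C(13,j)·(2w)^j·(1/w^3)^(13-j), with w-exponent 1j − 3(13−j) = 4j − 39.
Set 4j − 39 = -23: j = 4.
C(13,4) = 715; 2^4 = 16; 1^9 = 1.
Coefficient = 715 · 16 · 1 = 11440.

11440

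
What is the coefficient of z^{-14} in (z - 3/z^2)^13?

-14073345

General term: C(13,j)·(z)^j·(-3/z^2)^(13-j), with z-exponent 1j − 2(13−j) = 3j − 26.
Set 3j − 26 = -14: j = 4.
C(13,4) = 715; 1^4 = 1; (-3)^9 = -19683.
Coefficient = 715 · 1 · (-19683) = -14073345.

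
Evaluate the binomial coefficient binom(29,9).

10015005

C(29,9) = (29·28·27·26·25·24·23·22·21) / 9! = 3634245014400 / 362880 = 10015005.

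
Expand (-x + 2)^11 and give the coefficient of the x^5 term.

-29568

The general term is C(11,j)·(-x)^j·(2)^(11-j); the x^5 term has j = 5.
C(11,5) = 462.
Coefficient = C(11,5) · (-1)^5 · 2^6 = 462 · (-1) · 64 = -29568.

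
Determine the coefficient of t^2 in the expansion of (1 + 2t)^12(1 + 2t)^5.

(1 + 2t)^12(1 + 2t)^5 = (1 + 2t)^17, so the coefficient of t^2 is C(17,2)·2^2 = 136·4 = 544.

544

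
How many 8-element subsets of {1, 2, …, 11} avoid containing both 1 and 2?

All 8-subsets: C(11,8) = 165. Those containing both fixed elements: C(9,6) = 84.
165 − 84 = 81.

81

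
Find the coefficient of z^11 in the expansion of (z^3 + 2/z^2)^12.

25344

General term: C(12,j)·(z^3)^j·(2/z^2)^(12-j), with z-exponent 3j − 2(12−j) = 5j − 24.
Set 5j − 24 = 11: j = 7.
C(12,7) = 792; 1^7 = 1; 2^5 = 32.
Coefficient = 792 · 1 · 32 = 25344.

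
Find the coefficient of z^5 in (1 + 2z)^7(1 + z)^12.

52074

Coefficient of z^5 = Σ_{j} C(7,j)·2^j·C(12,5-j)·1^(5-j) for j from 0 to 5.
= 792 + 6930 + 18480 + 18480 + 6720 + 672 = 52074.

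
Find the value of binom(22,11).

705432

C(22,11) = (22·21·20·19·18·17·16·15·14·13·12) / 11! = 28158588057600 / 39916800 = 705432.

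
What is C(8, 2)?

28

C(8,2) = (8·7) / 2! = 56 / 2 = 28.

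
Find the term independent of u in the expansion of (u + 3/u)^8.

General term: C(8,j)·(u)^j·(3/u)^(8-j), with u-exponent 1j − 1(8−j) = 2j − 8.
Set 2j − 8 = 0: j = 4.
C(8,4) = 70; 1^4 = 1; 3^4 = 81.
Coefficient = 70 · 1 · 81 = 5670.

5670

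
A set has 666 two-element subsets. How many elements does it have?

37

n(n−1)/2 = 666 ⇒ n(n−1) = 1332. Since 37·36 = 1332, n = 37.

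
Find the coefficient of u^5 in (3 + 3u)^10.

14880348

The general term is C(10,j)·(3)^j·(3u)^(10-j); the u^5 term has j = 5.
C(10,5) = 252.
Coefficient = C(10,5) · 3^5 · 3^5 = 252 · 243 · 243 = 14880348.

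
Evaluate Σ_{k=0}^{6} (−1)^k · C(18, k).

12376

The partial alternating sum Σ_{k=0}^{6} (−1)^k C(18,k) = (−1)^6 C(17,6) = 12376.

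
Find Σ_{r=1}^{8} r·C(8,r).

1024

Differentiating (1+x)^8 and setting x=1: Σ r·C(8,r) = 8·2^7 = 1024.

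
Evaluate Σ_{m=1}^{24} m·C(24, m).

201326592

Since m·C(24,m) = 24·C(23,m−1), the sum is 24·2^23 = 24·8388608 = 201326592.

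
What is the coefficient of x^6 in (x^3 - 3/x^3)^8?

-1512

General term: C(8,j)·(x^3)^j·(-3/x^3)^(8-j), with x-exponent 3j − 3(8−j) = 6j − 24.
Set 6j − 24 = 6: j = 5.
C(8,5) = 56; 1^5 = 1; (-3)^3 = -27.
Coefficient = 56 · 1 · (-27) = -1512.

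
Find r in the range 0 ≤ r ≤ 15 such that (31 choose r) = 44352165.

C(31,r) increases on 0 ≤ r ≤ 15. C(31,9) = 20160075 and C(31,10) = 44352165, so r = 10.

10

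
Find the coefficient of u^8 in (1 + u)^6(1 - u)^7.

Coefficient of u^8 = Σ_{j} C(6,j)·1^j·C(7,8-j)·(-1)^(8-j) for j from 1 to 6.
= (-6) + 105 + (-420) + 525 + (-210) + 21 = 15.

15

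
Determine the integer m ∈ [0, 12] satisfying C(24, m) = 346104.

C(24,m) increases on 0 ≤ m ≤ 12. C(24,6) = 134596 and C(24,7) = 346104, so m = 7.

7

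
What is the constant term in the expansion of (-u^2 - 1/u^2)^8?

General term: C(8,j)·(-u^2)^j·(-1/u^2)^(8-j), with u-exponent 2j − 2(8−j) = 4j − 16.
Set 4j − 16 = 0: j = 4.
C(8,4) = 70; (-1)^4 = 1; (-1)^4 = 1.
Coefficient = 70 · 1 · 1 = 70.

70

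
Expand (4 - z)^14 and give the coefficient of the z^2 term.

1526726656

The general term is C(14,j)·(4)^j·(-z)^(14-j); the z^2 term has j = 12.
C(14,12) = 91.
Coefficient = C(14,12) · 4^12 = 91 · 16777216 = 1526726656.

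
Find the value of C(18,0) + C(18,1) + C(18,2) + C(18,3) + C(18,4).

4048

1 + 18 + 153 + 816 + 3060 = 4048.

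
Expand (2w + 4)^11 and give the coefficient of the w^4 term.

86507520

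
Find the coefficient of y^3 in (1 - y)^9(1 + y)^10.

-9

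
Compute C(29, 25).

23751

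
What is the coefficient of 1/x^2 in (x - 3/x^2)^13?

-312741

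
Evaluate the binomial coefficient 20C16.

4845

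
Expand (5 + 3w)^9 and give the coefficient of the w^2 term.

The general term is C(9,j)·(5)^j·(3w)^(9-j); the w^2 term has j = 7.
C(9,7) = 36.
Coefficient = C(9,7) · 5^7 · 3^2 = 36 · 78125 · 9 = 25312500.

25312500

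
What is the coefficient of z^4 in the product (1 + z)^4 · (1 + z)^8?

Coefficient of z^4 = Σ_{j} C(4,j)·C(8,4-j) for j from 0 to 4.
= 70 + 224 + 168 + 32 + 1 = 495.

495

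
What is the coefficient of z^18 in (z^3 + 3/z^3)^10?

General term: C(10,j)·(z^3)^j·(3/z^3)^(10-j), with z-exponent 3j − 3(10−j) = 6j − 30.
Set 6j − 30 = 18: j = 8.
C(10,8) = 45; 1^8 = 1; 3^2 = 9.
Coefficient = 45 · 1 · 9 = 405.

405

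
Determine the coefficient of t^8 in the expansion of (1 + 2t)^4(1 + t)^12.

62271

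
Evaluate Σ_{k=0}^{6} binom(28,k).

499178

1 + 28 + 378 + 3276 + 20475 + 98280 + 376740 = 499178.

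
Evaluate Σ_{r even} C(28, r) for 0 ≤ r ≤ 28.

Even-r terms of row 28 sum to 2^27 = 134217728.

134217728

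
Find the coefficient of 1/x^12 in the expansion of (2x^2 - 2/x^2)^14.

16400384

General term: C(14,j)·(2x^2)^j·(-2/x^2)^(14-j), with x-exponent 2j − 2(14−j) = 4j − 28.
Set 4j − 28 = -12: j = 4.
C(14,4) = 1001; 2^4 = 16; (-2)^10 = 1024.
Coefficient = 1001 · 16 · 1024 = 16400384.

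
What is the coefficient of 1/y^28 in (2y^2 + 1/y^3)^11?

22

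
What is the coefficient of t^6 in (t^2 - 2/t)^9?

General term: C(9,j)·(t^2)^j·(-2/t)^(9-j), with t-exponent 2j − 1(9−j) = 3j − 9.
Set 3j − 9 = 6: j = 5.
C(9,5) = 126; 1^5 = 1; (-2)^4 = 16.
Coefficient = 126 · 1 · 16 = 2016.

2016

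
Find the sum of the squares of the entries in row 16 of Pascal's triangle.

Σ C(16,j)² is the coefficient of x^16 in (1+x)^16(1+x)^16 = (1+x)^32, i.e. C(32,16) = 601080390.

601080390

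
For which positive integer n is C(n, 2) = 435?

n(n−1)/2 = 435 ⇒ n(n−1) = 870. Since 30·29 = 870, n = 30.

30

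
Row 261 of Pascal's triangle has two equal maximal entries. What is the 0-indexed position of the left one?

For odd n = 261, C(261,j) peaks at j = (n−1)/2 and (n+1)/2; the smaller is 130.

130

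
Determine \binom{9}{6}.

84

C(9,6) = C(9,3) by symmetry.
C(9,3) = (9·8·7) / 3! = 504 / 6 = 84.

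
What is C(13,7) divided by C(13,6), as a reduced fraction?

1

C(n,k+1)/C(n,k) = (n−k)/(k+1) = (13−6)/(6+1) = 7/7 = 1.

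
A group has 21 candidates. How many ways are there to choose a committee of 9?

This is C(21,9) = 293930.

293930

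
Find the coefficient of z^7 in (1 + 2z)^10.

The general term is C(10,j)·(1)^j·(2z)^(10-j); the z^7 term has j = 3.
C(10,3) = 120.
Coefficient = C(10,3) · 2^7 = 120 · 128 = 15360.

15360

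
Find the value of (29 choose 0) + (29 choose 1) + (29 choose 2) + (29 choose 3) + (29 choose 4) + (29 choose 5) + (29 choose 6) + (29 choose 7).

1 + 29 + 406 + 3654 + 23751 + 118755 + 475020 + 1560780 = 2182396.

2182396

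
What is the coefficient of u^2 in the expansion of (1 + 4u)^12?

The general term is C(12,j)·(1)^j·(4u)^(12-j); the u^2 term has j = 10.
C(12,10) = 66.
Coefficient = C(12,10) · 4^2 = 66 · 16 = 1056.

1056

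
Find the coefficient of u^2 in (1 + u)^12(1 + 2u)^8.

Coefficient of u^2 = Σ_{j} C(12,j)·1^j·C(8,2-j)·2^(2-j) for j from 0 to 2.
= 112 + 192 + 66 = 370.

370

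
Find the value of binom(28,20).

3108105

C(28,20) = C(28,8) by symmetry.
C(28,8) = (28·27·26·25·24·23·22·21) / 8! = 125318793600 / 40320 = 3108105.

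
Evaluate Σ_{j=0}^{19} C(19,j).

Setting x = 1 in (1+x)^19 gives Σ C(19,j) = 2^19 = 524288.

524288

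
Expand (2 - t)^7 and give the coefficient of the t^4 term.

280

The general term is C(7,j)·(2)^j·(-t)^(7-j); the t^4 term has j = 3.
C(7,3) = 35.
Coefficient = C(7,3) · 2^3 = 35 · 8 = 280.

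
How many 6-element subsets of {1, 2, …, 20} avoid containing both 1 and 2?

All 6-subsets: C(20,6) = 38760. Those containing both fixed elements: C(18,4) = 3060.
38760 − 3060 = 35700.

35700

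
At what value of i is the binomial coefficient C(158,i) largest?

79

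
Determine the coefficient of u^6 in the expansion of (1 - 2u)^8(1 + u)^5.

Coefficient of u^6 = Σ_{j} C(8,j)·(-2)^j·C(5,6-j)·1^(6-j) for j from 1 to 6.
= (-16) + 560 + (-4480) + 11200 + (-8960) + 1792 = 96.

96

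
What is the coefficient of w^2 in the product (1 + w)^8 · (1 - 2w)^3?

Coefficient of w^2 = Σ_{j} C(8,j)·1^j·C(3,2-j)·(-2)^(2-j) for j from 0 to 2.
= 12 + (-48) + 28 = -8.

-8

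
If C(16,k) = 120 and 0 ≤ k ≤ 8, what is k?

2

C(16,k) increases on 0 ≤ k ≤ 8. C(16,1) = 16 and C(16,2) = 120, so k = 2.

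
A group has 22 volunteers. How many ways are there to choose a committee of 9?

497420

This is C(22,9) = 497420.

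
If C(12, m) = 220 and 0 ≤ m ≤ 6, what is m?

3

C(12,m) increases on 0 ≤ m ≤ 6. C(12,2) = 66 and C(12,3) = 220, so m = 3.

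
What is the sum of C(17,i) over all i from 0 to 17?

Setting x = 1 in (1+x)^17 gives Σ C(17,i) = 2^17 = 131072.

131072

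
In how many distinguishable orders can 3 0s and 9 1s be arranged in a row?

220

Choose positions for the 0s: C(12,3) = 220.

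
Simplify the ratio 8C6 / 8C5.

1/2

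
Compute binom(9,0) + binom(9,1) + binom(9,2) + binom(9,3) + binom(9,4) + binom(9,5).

1 + 9 + 36 + 84 + 126 + 126 = 382.

382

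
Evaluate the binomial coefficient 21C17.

C(21,17) = C(21,4) by symmetry.
C(21,4) = (21·20·19·18) / 4! = 143640 / 24 = 5985.

5985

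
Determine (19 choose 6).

27132

C(19,6) = (19·18·17·16·15·14) / 6! = 19535040 / 720 = 27132.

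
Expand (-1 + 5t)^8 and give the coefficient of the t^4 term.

43750

The general term is C(8,j)·(-1)^j·(5t)^(8-j); the t^4 term has j = 4.
C(8,4) = 70.
Coefficient = C(8,4) · 5^4 = 70 · 625 = 43750.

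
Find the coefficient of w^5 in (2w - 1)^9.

4032

The general term is C(9,j)·(2w)^j·(-1)^(9-j); the w^5 term has j = 5.
C(9,5) = 126.
Coefficient = C(9,5) · 2^5 = 126 · 32 = 4032.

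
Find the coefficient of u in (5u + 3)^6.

The general term is C(6,j)·(5u)^j·(3)^(6-j); the u^1 term has j = 1.
C(6,1) = 6.
Coefficient = C(6,1) · 5^1 · 3^5 = 6 · 5 · 243 = 7290.

7290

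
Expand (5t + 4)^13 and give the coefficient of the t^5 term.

263577600000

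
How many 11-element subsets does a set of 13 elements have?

78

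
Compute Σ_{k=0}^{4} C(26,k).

17902

1 + 26 + 325 + 2600 + 14950 = 17902.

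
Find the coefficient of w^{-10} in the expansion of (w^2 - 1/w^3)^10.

General term: C(10,j)·(w^2)^j·(-1/w^3)^(10-j), with w-exponent 2j − 3(10−j) = 5j − 30.
Set 5j − 30 = -10: j = 4.
C(10,4) = 210; 1^4 = 1; (-1)^6 = 1.
Coefficient = 210 · 1 · 1 = 210.

210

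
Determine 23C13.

C(23,13) = C(23,10) by symmetry.
C(23,10) = (23·22·21·20·19·18·17·16·15·14) / 10! = 4151586700800 / 3628800 = 1144066.

1144066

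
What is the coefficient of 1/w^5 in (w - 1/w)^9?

-36

General term: C(9,j)·(w)^j·(-1/w)^(9-j), with w-exponent 1j − 1(9−j) = 2j − 9.
Set 2j − 9 = -5: j = 2.
C(9,2) = 36; 1^2 = 1; (-1)^7 = -1.
Coefficient = 36 · 1 · (-1) = -36.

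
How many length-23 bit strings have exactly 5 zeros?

33649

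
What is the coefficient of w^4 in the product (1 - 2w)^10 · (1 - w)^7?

14595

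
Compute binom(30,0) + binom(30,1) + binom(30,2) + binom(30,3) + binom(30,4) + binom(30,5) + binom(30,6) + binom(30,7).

1 + 30 + 435 + 4060 + 27405 + 142506 + 593775 + 2035800 = 2804012.

2804012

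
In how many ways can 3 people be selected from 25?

2300

This is C(25,3) = 2300.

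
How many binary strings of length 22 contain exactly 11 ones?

705432

Choose the 11 positions: C(22,11) = 705432.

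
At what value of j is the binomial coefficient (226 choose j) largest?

C(226,j) is maximized at j = 226/2 = 113.

113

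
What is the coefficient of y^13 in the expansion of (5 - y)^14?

The general term is C(14,j)·(5)^j·(-y)^(14-j); the y^13 term has j = 1.
C(14,1) = 14.
Coefficient = C(14,1) · 5^1 · (-1)^13 = 14 · 5 · (-1) = -70.

-70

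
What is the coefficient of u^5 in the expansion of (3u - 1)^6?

-1458

The general term is C(6,j)·(3u)^j·(-1)^(6-j); the u^5 term has j = 5.
C(6,5) = 6.
Coefficient = C(6,5) · 3^5 · (-1)^1 = 6 · 243 · (-1) = -1458.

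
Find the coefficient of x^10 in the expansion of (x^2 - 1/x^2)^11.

-165

General term: C(11,j)·(x^2)^j·(-1/x^2)^(11-j), with x-exponent 2j − 2(11−j) = 4j − 22.
Set 4j − 22 = 10: j = 8.
C(11,8) = 165; 1^8 = 1; (-1)^3 = -1.
Coefficient = 165 · 1 · (-1) = -165.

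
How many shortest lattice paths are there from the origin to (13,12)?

5200300

Each path is a sequence of 25 steps with 13 rights: C(25,13) = 5200300.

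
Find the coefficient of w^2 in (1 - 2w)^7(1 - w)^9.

246

Coefficient of w^2 = Σ_{j} C(7,j)·(-2)^j·C(9,2-j)·(-1)^(2-j) for j from 0 to 2.
= 36 + 126 + 84 = 246.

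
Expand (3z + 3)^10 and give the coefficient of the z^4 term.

12400290

The general term is C(10,j)·(3z)^j·(3)^(10-j); the z^4 term has j = 4.
C(10,4) = 210.
Coefficient = C(10,4) · 3^4 · 3^6 = 210 · 81 · 729 = 12400290.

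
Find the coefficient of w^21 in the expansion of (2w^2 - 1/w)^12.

-24576

General term: C(12,j)·(2w^2)^j·(-1/w)^(12-j), with w-exponent 2j − 1(12−j) = 3j − 12.
Set 3j − 12 = 21: j = 11.
C(12,11) = 12; 2^11 = 2048; (-1)^1 = -1.
Coefficient = 12 · 2048 · (-1) = -24576.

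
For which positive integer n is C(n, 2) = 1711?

59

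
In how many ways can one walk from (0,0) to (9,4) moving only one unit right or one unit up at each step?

Each path is a sequence of 13 steps with 9 rights: C(13,9) = 715.

715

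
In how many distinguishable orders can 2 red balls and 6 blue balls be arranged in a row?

Choose positions for the red balls: C(8,2) = 28.

28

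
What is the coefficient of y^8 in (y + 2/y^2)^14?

364

General term: C(14,j)·(y)^j·(2/y^2)^(14-j), with y-exponent 1j − 2(14−j) = 3j − 28.
Set 3j − 28 = 8: j = 12.
C(14,12) = 91; 1^12 = 1; 2^2 = 4.
Coefficient = 91 · 1 · 4 = 364.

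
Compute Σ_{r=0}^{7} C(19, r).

94184

1 + 19 + 171 + 969 + 3876 + 11628 + 27132 + 50388 = 94184.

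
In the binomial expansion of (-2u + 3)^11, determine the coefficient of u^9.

The general term is C(11,j)·(-2u)^j·(3)^(11-j); the u^9 term has j = 9.
C(11,9) = 55.
Coefficient = C(11,9) · (-2)^9 · 3^2 = 55 · (-512) · 9 = -253440.

-253440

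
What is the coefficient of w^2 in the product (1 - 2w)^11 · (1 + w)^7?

Coefficient of w^2 = Σ_{j} C(11,j)·(-2)^j·C(7,2-j)·1^(2-j) for j from 0 to 2.
= 21 + (-154) + 220 = 87.

87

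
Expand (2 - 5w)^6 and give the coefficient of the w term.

-960

The general term is C(6,j)·(2)^j·(-5w)^(6-j); the w^1 term has j = 5.
C(6,5) = 6.
Coefficient = C(6,5) · 2^5 · (-5)^1 = 6 · 32 · (-5) = -960.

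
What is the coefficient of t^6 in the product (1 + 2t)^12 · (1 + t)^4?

Coefficient of t^6 = Σ_{j} C(12,j)·2^j·C(4,6-j)·1^(6-j) for j from 2 to 6.
= 264 + 7040 + 47520 + 101376 + 59136 = 215336.

215336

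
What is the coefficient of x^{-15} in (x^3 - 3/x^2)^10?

General term: C(10,j)·(x^3)^j·(-3/x^2)^(10-j), with x-exponent 3j − 2(10−j) = 5j − 20.
Set 5j − 20 = -15: j = 1.
C(10,1) = 10; 1^1 = 1; (-3)^9 = -19683.
Coefficient = 10 · 1 · (-19683) = -196830.

-196830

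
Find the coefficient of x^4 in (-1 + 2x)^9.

-2016

The general term is C(9,j)·(-1)^j·(2x)^(9-j); the x^4 term has j = 5.
C(9,5) = 126.
Coefficient = C(9,5) · (-1)^5 · 2^4 = 126 · (-1) · 16 = -2016.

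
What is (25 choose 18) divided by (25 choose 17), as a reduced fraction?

C(n,k+1)/C(n,k) = (n−k)/(k+1) = (25−17)/(17+1) = 8/18 = 4/9.

4/9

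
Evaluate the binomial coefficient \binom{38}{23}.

15471286560

C(38,23) = C(38,15) by symmetry.
C(38,15) = (38·37·36·35·34·33·32·31·30·29·28·27·26·25·24) / 15! = 20231404874494894080000 / 1307674368000 = 15471286560.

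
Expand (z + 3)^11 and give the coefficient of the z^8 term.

The general term is C(11,j)·(z)^j·(3)^(11-j); the z^8 term has j = 8.
C(11,8) = 165.
Coefficient = C(11,8) · 3^3 = 165 · 27 = 4455.

4455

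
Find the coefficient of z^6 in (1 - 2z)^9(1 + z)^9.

1176

Coefficient of z^6 = Σ_{j} C(9,j)·(-2)^j·C(9,6-j)·1^(6-j) for j from 0 to 6.
= 84 + (-2268) + 18144 + (-56448) + 72576 + (-36288) + 5376 = 1176.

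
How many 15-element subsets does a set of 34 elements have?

1855967520

C(34,15) = (34·33·32·31·30·29·28·27·26·25·24·23·22·21·20) / 15! = 2427001153744527360000 / 1307674368000 = 1855967520.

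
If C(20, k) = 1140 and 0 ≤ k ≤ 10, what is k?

C(20,k) increases on 0 ≤ k ≤ 10. C(20,2) = 190 and C(20,3) = 1140, so k = 3.

3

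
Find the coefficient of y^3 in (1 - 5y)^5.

-1250

The general term is C(5,j)·(1)^j·(-5y)^(5-j); the y^3 term has j = 2.
C(5,2) = 10.
Coefficient = C(5,2) · (-5)^3 = 10 · (-125) = -1250.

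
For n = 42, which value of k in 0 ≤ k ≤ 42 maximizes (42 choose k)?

21

C(42,k) is maximized at k = 42/2 = 21.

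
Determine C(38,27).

C(38,27) = C(38,11) by symmetry.
C(38,11) = (38·37·36·35·34·33·32·31·30·29·28) / 11! = 48032775105638400 / 39916800 = 1203322288.

1203322288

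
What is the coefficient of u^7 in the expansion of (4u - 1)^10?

The general term is C(10,j)·(4u)^j·(-1)^(10-j); the u^7 term has j = 7.
C(10,7) = 120.
Coefficient = C(10,7) · 4^7 · (-1)^3 = 120 · 16384 · (-1) = -1966080.

-1966080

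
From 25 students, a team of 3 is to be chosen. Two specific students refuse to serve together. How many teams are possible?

2277

All 3-subsets: C(25,3) = 2300. Those containing both fixed elements: C(23,1) = 23.
2300 − 23 = 2277.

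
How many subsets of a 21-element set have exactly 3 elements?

Choose the 3 positions: C(21,3) = 1330.

1330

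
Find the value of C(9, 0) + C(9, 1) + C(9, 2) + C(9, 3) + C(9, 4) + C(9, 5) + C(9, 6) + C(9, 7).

502

1 + 9 + 36 + 84 + 126 + 126 + 84 + 36 = 502.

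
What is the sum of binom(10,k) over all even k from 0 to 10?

Even-k terms of row 10 sum to 2^9 = 512.

512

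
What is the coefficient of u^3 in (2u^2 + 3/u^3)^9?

General term: C(9,j)·(2u^2)^j·(3/u^3)^(9-j), with u-exponent 2j − 3(9−j) = 5j − 27.
Set 5j − 27 = 3: j = 6.
C(9,6) = 84; 2^6 = 64; 3^3 = 27.
Coefficient = 84 · 64 · 27 = 145152.

145152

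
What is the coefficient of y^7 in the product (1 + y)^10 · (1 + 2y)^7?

185076

Coefficient of y^7 = Σ_{j} C(10,j)·1^j·C(7,7-j)·2^(7-j) for j from 0 to 7.
= 128 + 4480 + 30240 + 67200 + 58800 + 21168 + 2940 + 120 = 185076.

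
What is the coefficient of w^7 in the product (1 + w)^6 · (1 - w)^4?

-8

Coefficient of w^7 = Σ_{j} C(6,j)·1^j·C(4,7-j)·(-1)^(7-j) for j from 3 to 6.
= 20 + (-60) + 36 + (-4) = -8.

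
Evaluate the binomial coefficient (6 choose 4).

15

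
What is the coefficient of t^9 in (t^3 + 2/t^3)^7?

84

General term: C(7,j)·(t^3)^j·(2/t^3)^(7-j), with t-exponent 3j − 3(7−j) = 6j − 21.
Set 6j − 21 = 9: j = 5.
C(7,5) = 21; 1^5 = 1; 2^2 = 4.
Coefficient = 21 · 1 · 4 = 84.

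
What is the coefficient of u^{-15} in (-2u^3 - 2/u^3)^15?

-98402304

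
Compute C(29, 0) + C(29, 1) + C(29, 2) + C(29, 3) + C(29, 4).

1 + 29 + 406 + 3654 + 23751 = 27841.

27841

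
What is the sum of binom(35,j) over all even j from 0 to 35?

17179869184

Even-j terms of row 35 sum to 2^34 = 17179869184.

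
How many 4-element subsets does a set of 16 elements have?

1820

C(16,4) = (16·15·14·13) / 4! = 43680 / 24 = 1820.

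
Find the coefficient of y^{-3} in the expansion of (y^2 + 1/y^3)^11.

462

General term: C(11,j)·(y^2)^j·(1/y^3)^(11-j), with y-exponent 2j − 3(11−j) = 5j − 33.
Set 5j − 33 = -3: j = 6.
C(11,6) = 462; 1^6 = 1; 1^5 = 1.
Coefficient = 462 · 1 · 1 = 462.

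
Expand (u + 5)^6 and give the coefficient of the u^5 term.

The general term is C(6,j)·(u)^j·(5)^(6-j); the u^5 term has j = 5.
C(6,5) = 6.
Coefficient = C(6,5) · 5^1 = 6 · 5 = 30.

30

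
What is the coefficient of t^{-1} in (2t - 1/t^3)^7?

672

General term: C(7,j)·(2t)^j·(-1/t^3)^(7-j), with t-exponent 1j − 3(7−j) = 4j − 21.
Set 4j − 21 = -1: j = 5.
C(7,5) = 21; 2^5 = 32; (-1)^2 = 1.
Coefficient = 21 · 32 · 1 = 672.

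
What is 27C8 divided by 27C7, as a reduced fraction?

5/2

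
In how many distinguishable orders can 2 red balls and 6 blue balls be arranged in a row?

Choose positions for the red balls: C(8,2) = 28.

28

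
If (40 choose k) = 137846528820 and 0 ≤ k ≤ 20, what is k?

20

C(40,k) increases on 0 ≤ k ≤ 20. C(40,19) = 131282408400 and C(40,20) = 137846528820, so k = 20.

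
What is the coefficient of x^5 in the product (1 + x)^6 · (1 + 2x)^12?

104910

Coefficient of x^5 = Σ_{j} C(6,j)·1^j·C(12,5-j)·2^(5-j) for j from 0 to 5.
= 25344 + 47520 + 26400 + 5280 + 360 + 6 = 104910.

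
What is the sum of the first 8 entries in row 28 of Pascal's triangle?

1683218

1 + 28 + 378 + 3276 + 20475 + 98280 + 376740 + 1184040 = 1683218.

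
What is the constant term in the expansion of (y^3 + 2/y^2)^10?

13440

General term: C(10,j)·(y^3)^j·(2/y^2)^(10-j), with y-exponent 3j − 2(10−j) = 5j − 20.
Set 5j − 20 = 0: j = 4.
C(10,4) = 210; 1^4 = 1; 2^6 = 64.
Coefficient = 210 · 1 · 64 = 13440.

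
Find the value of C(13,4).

C(13,4) = (13·12·11·10) / 4! = 17160 / 24 = 715.

715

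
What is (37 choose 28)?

C(37,28) = C(37,9) by symmetry.
C(37,9) = (37·36·35·34·33·32·31·30·29) / 9! = 45143585625600 / 362880 = 124403620.

124403620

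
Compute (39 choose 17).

C(39,17) = (39·38·37·36·35·34·33·32·31·30·29·28·27·26·25·24·23) / 17! = 18147570172421919989760000 / 355687428096000 = 51021117810.

51021117810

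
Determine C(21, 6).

54264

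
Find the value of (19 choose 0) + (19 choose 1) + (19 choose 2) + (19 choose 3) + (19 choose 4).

5036

1 + 19 + 171 + 969 + 3876 = 5036.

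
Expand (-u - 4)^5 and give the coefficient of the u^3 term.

-160

The general term is C(5,j)·(-u)^j·(-4)^(5-j); the u^3 term has j = 3.
C(5,3) = 10.
Coefficient = C(5,3) · (-1)^3 · (-4)^2 = 10 · (-1) · 16 = -160.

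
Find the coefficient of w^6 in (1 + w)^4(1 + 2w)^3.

44

Coefficient of w^6 = Σ_{j} C(4,j)·1^j·C(3,6-j)·2^(6-j) for j from 3 to 4.
= 32 + 12 = 44.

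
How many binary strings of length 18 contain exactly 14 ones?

Choose the 14 positions: C(18,14) = 3060.

3060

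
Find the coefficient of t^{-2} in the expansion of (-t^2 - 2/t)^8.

General term: C(8,j)·(-t^2)^j·(-2/t)^(8-j), with t-exponent 2j − 1(8−j) = 3j − 8.
Set 3j − 8 = -2: j = 2.
C(8,2) = 28; (-1)^2 = 1; (-2)^6 = 64.
Coefficient = 28 · 1 · 64 = 1792.

1792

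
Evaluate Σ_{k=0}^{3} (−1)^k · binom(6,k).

-10

The partial alternating sum Σ_{k=0}^{3} (−1)^k C(6,k) = (−1)^3 C(5,3) = -10.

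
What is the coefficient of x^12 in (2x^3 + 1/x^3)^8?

1792

General term: C(8,j)·(2x^3)^j·(1/x^3)^(8-j), with x-exponent 3j − 3(8−j) = 6j − 24.
Set 6j − 24 = 12: j = 6.
C(8,6) = 28; 2^6 = 64; 1^2 = 1.
Coefficient = 28 · 64 · 1 = 1792.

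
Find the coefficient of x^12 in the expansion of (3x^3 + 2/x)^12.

General term: C(12,j)·(3x^3)^j·(2/x)^(12-j), with x-exponent 3j − 1(12−j) = 4j − 12.
Set 4j − 12 = 12: j = 6.
C(12,6) = 924; 3^6 = 729; 2^6 = 64.
Coefficient = 924 · 729 · 64 = 43110144.

43110144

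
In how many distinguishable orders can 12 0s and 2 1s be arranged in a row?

91

Choose positions for the 0s: C(14,12) = 91.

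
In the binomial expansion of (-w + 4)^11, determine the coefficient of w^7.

The general term is C(11,j)·(-w)^j·(4)^(11-j); the w^7 term has j = 7.
C(11,7) = 330.
Coefficient = C(11,7) · (-1)^7 · 4^4 = 330 · (-1) · 256 = -84480.

-84480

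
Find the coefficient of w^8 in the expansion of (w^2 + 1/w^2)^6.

6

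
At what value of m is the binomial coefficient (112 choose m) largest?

56

C(112,m) is maximized at m = 112/2 = 56.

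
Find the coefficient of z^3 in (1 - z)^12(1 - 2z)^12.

Coefficient of z^3 = Σ_{j} C(12,j)·(-1)^j·C(12,3-j)·(-2)^(3-j) for j from 0 to 3.
= (-1760) + (-3168) + (-1584) + (-220) = -6732.

-6732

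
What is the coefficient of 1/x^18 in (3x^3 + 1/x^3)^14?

General term: C(14,j)·(3x^3)^j·(1/x^3)^(14-j), with x-exponent 3j − 3(14−j) = 6j − 42.
Set 6j − 42 = -18: j = 4.
C(14,4) = 1001; 3^4 = 81; 1^10 = 1.
Coefficient = 1001 · 81 · 1 = 81081.

81081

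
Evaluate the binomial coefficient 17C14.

680

C(17,14) = C(17,3) by symmetry.
C(17,3) = (17·16·15) / 3! = 4080 / 6 = 680.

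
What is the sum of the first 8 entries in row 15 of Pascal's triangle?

1 + 15 + 105 + 455 + 1365 + 3003 + 5005 + 6435 = 16384.

16384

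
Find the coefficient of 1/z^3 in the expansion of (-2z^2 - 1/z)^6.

General term: C(6,j)·(-2z^2)^j·(-1/z)^(6-j), with z-exponent 2j − 1(6−j) = 3j − 6.
Set 3j − 6 = -3: j = 1.
C(6,1) = 6; (-2)^1 = -2; (-1)^5 = -1.
Coefficient = 6 · (-2) · (-1) = 12.

12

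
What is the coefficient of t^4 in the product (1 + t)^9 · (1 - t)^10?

36

Coefficient of t^4 = Σ_{j} C(9,j)·1^j·C(10,4-j)·(-1)^(4-j) for j from 0 to 4.
= 210 + (-1080) + 1620 + (-840) + 126 = 36.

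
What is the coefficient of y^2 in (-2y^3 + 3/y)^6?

General term: C(6,j)·(-2y^3)^j·(3/y)^(6-j), with y-exponent 3j − 1(6−j) = 4j − 6.
Set 4j − 6 = 2: j = 2.
C(6,2) = 15; (-2)^2 = 4; 3^4 = 81.
Coefficient = 15 · 4 · 81 = 4860.

4860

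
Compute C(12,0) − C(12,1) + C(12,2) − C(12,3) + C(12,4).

330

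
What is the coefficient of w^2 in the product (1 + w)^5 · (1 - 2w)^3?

Coefficient of w^2 = Σ_{j} C(5,j)·1^j·C(3,2-j)·(-2)^(2-j) for j from 0 to 2.
= 12 + (-30) + 10 = -8.

-8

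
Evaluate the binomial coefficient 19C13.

C(19,13) = C(19,6) by symmetry.
C(19,6) = (19·18·17·16·15·14) / 6! = 19535040 / 720 = 27132.

27132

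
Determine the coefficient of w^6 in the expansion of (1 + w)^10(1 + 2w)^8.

151634

Coefficient of w^6 = Σ_{j} C(10,j)·1^j·C(8,6-j)·2^(6-j) for j from 0 to 6.
= 1792 + 17920 + 50400 + 53760 + 23520 + 4032 + 210 = 151634.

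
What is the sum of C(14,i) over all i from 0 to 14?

16384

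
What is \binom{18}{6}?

18564

C(18,6) = (18·17·16·15·14·13) / 6! = 13366080 / 720 = 18564.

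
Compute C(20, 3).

1140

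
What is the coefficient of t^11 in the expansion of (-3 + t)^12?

-36

The general term is C(12,j)·(-3)^j·(t)^(12-j); the t^11 term has j = 1.
C(12,1) = 12.
Coefficient = C(12,1) · (-3)^1 = 12 · (-3) = -36.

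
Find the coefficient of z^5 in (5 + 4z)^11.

The general term is C(11,j)·(5)^j·(4z)^(11-j); the z^5 term has j = 6.
C(11,6) = 462.
Coefficient = C(11,6) · 5^6 · 4^5 = 462 · 15625 · 1024 = 7392000000.

7392000000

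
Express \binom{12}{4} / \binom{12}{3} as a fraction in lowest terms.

9/4

C(n,k+1)/C(n,k) = (n−k)/(k+1) = (12−3)/(3+1) = 9/4.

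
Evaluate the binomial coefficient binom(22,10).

C(22,10) = (22·21·20·19·18·17·16·15·14·13) / 10! = 2346549004800 / 3628800 = 646646.

646646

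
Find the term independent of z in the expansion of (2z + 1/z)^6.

160

General term: C(6,j)·(2z)^j·(1/z)^(6-j), with z-exponent 1j − 1(6−j) = 2j − 6.
Set 2j − 6 = 0: j = 3.
C(6,3) = 20; 2^3 = 8; 1^3 = 1.
Coefficient = 20 · 8 · 1 = 160.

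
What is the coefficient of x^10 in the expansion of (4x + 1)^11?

11534336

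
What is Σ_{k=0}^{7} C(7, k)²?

Σ C(7,k)² is the coefficient of x^7 in (1+x)^7(1+x)^7 = (1+x)^14, i.e. C(14,7) = 3432.

3432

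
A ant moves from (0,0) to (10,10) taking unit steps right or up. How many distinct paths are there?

184756

Each path is a sequence of 20 steps with 10 rights: C(20,10) = 184756.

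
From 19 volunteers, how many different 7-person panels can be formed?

This is C(19,7) = 50388.

50388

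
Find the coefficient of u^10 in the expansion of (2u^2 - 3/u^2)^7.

-1344

General term: C(7,j)·(2u^2)^j·(-3/u^2)^(7-j), with u-exponent 2j − 2(7−j) = 4j − 14.
Set 4j − 14 = 10: j = 6.
C(7,6) = 7; 2^6 = 64; (-3)^1 = -3.
Coefficient = 7 · 64 · (-3) = -1344.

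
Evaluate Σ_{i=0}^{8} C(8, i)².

12870

By Vandermonde's identity, Σ C(8,i)² = C(16,8) = 12870.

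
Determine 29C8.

4292145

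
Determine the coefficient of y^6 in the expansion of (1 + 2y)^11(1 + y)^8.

Coefficient of y^6 = Σ_{j} C(11,j)·2^j·C(8,6-j)·1^(6-j) for j from 0 to 6.
= 28 + 1232 + 15400 + 73920 + 147840 + 118272 + 29568 = 386260.

386260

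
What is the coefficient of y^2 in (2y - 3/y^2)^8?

General term: C(8,j)·(2y)^j·(-3/y^2)^(8-j), with y-exponent 1j − 2(8−j) = 3j − 16.
Set 3j − 16 = 2: j = 6.
C(8,6) = 28; 2^6 = 64; (-3)^2 = 9.
Coefficient = 28 · 64 · 9 = 16128.

16128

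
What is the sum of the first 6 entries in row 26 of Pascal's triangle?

1 + 26 + 325 + 2600 + 14950 + 65780 = 83682.

83682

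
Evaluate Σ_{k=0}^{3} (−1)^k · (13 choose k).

-220

The partial alternating sum Σ_{k=0}^{3} (−1)^k C(13,k) = (−1)^3 C(12,3) = -220.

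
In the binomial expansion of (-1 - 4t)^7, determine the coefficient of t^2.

The general term is C(7,j)·(-1)^j·(-4t)^(7-j); the t^2 term has j = 5.
C(7,5) = 21.
Coefficient = C(7,5) · (-1)^5 · (-4)^2 = 21 · (-1) · 16 = -336.

-336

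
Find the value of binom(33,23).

C(33,23) = C(33,10) by symmetry.
C(33,10) = (33·32·31·30·29·28·27·26·25·24) / 10! = 335885501952000 / 3628800 = 92561040.

92561040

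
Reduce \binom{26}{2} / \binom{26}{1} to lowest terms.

C(n,k+1)/C(n,k) = (n−k)/(k+1) = (26−1)/(1+1) = 25/2.

25/2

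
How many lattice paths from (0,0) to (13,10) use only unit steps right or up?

1144066

Each path is a sequence of 23 steps with 13 rights: C(23,13) = 1144066.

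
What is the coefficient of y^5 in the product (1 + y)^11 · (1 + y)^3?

2002

Coefficient of y^5 = Σ_{j} C(11,j)·C(3,5-j) for j from 2 to 5.
= 55 + 495 + 990 + 462 = 2002.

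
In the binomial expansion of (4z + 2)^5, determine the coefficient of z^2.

The general term is C(5,j)·(4z)^j·(2)^(5-j); the z^2 term has j = 2.
C(5,2) = 10.
Coefficient = C(5,2) · 4^2 · 2^3 = 10 · 16 · 8 = 1280.

1280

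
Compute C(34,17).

C(34,17) = (34·33·32·31·30·29·28·27·26·25·24·23·22·21·20·19·18) / 17! = 830034394580628357120000 / 355687428096000 = 2333606220.

2333606220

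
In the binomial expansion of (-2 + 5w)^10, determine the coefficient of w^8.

The general term is C(10,j)·(-2)^j·(5w)^(10-j); the w^8 term has j = 2.
C(10,2) = 45.
Coefficient = C(10,2) · (-2)^2 · 5^8 = 45 · 4 · 390625 = 70312500.

70312500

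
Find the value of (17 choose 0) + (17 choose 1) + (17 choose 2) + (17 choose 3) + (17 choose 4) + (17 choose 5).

1 + 17 + 136 + 680 + 2380 + 6188 = 9402.

9402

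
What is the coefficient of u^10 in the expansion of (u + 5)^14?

The general term is C(14,j)·(u)^j·(5)^(14-j); the u^10 term has j = 10.
C(14,10) = 1001.
Coefficient = C(14,10) · 5^4 = 1001 · 625 = 625625.

625625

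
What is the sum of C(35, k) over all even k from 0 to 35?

17179869184

Half of (1+1)^35 + (1−1)^35 gives the even-index sum: 2^34 = 17179869184.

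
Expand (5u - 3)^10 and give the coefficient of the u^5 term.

The general term is C(10,j)·(5u)^j·(-3)^(10-j); the u^5 term has j = 5.
C(10,5) = 252.
Coefficient = C(10,5) · 5^5 · (-3)^5 = 252 · 3125 · (-243) = -191362500.

-191362500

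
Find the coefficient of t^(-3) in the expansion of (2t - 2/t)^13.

General term: C(13,j)·(2t)^j·(-2/t)^(13-j), with t-exponent 1j − 1(13−j) = 2j − 13.
Set 2j − 13 = -3: j = 5.
C(13,5) = 1287; 2^5 = 32; (-2)^8 = 256.
Coefficient = 1287 · 32 · 256 = 10543104.

10543104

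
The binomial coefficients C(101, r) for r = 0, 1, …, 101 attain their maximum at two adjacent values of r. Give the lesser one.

50

For odd n = 101, C(101,r) peaks at r = (n−1)/2 and (n+1)/2; the lesser is 50.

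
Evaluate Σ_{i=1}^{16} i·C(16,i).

Since i·C(16,i) = 16·C(15,i−1), the sum is 16·2^15 = 16·32768 = 524288.

524288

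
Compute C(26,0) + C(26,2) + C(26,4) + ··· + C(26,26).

Half of (1+1)^26 + (1−1)^26 gives the even-index sum: 2^25 = 33554432.

33554432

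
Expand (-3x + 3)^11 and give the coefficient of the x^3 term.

The general term is C(11,j)·(-3x)^j·(3)^(11-j); the x^3 term has j = 3.
C(11,3) = 165.
Coefficient = C(11,3) · (-3)^3 · 3^8 = 165 · (-27) · 6561 = -29229255.

-29229255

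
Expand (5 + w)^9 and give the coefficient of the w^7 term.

The general term is C(9,j)·(5)^j·(w)^(9-j); the w^7 term has j = 2.
C(9,2) = 36.
Coefficient = C(9,2) · 5^2 = 36 · 25 = 900.

900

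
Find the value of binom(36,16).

7307872110

C(36,16) = (36·35·34·33·32·31·30·29·28·27·26·25·24·23·22·21) / 16! = 152901072685905223680000 / 20922789888000 = 7307872110.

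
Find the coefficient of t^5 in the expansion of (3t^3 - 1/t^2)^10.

-61236

General term: C(10,j)·(3t^3)^j·(-1/t^2)^(10-j), with t-exponent 3j − 2(10−j) = 5j − 20.
Set 5j − 20 = 5: j = 5.
C(10,5) = 252; 3^5 = 243; (-1)^5 = -1.
Coefficient = 252 · 243 · (-1) = -61236.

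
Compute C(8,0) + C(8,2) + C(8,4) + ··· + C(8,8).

Even-j terms of row 8 sum to 2^7 = 128.

128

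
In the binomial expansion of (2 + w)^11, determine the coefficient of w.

The general term is C(11,j)·(2)^j·(w)^(11-j); the w^1 term has j = 10.
C(11,10) = 11.
Coefficient = C(11,10) · 2^10 = 11 · 1024 = 11264.

11264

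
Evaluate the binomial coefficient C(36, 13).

2310789600

C(36,13) = (36·35·34·33·32·31·30·29·28·27·26·25·24) / 13! = 14389334903623680000 / 6227020800 = 2310789600.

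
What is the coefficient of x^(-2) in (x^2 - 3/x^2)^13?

General term: C(13,j)·(x^2)^j·(-3/x^2)^(13-j), with x-exponent 2j − 2(13−j) = 4j − 26.
Set 4j − 26 = -2: j = 6.
C(13,6) = 1716; 1^6 = 1; (-3)^7 = -2187.
Coefficient = 1716 · 1 · (-2187) = -3752892.

-3752892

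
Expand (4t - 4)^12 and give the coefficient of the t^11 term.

-201326592

The general term is C(12,j)·(4t)^j·(-4)^(12-j); the t^11 term has j = 11.
C(12,11) = 12.
Coefficient = C(12,11) · 4^11 · (-4)^1 = 12 · 4194304 · (-4) = -201326592.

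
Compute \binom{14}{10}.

1001

C(14,10) = C(14,4) by symmetry.
C(14,4) = (14·13·12·11) / 4! = 24024 / 24 = 1001.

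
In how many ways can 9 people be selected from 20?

This is C(20,9) = 167960.

167960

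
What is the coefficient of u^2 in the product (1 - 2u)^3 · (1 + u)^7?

-9

Coefficient of u^2 = Σ_{j} C(3,j)·(-2)^j·C(7,2-j)·1^(2-j) for j from 0 to 2.
= 21 + (-42) + 12 = -9.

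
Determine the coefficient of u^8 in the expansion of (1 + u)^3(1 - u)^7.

Coefficient of u^8 = Σ_{j} C(3,j)·1^j·C(7,8-j)·(-1)^(8-j) for j from 1 to 3.
= (-3) + 21 + (-21) = -3.

-3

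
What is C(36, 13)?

2310789600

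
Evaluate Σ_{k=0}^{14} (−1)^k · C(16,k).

15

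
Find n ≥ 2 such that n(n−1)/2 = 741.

39

n(n−1)/2 = 741 ⇒ n(n−1) = 1482. Since 39·38 = 1482, n = 39.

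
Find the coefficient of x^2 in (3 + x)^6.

1215

The general term is C(6,j)·(3)^j·(x)^(6-j); the x^2 term has j = 4.
C(6,4) = 15.
Coefficient = C(6,4) · 3^4 = 15 · 81 = 1215.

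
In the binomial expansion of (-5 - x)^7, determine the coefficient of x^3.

The general term is C(7,j)·(-5)^j·(-x)^(7-j); the x^3 term has j = 4.
C(7,4) = 35.
Coefficient = C(7,4) · (-5)^4 · (-1)^3 = 35 · 625 · (-1) = -21875.

-21875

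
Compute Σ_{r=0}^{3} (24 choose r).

2325

1 + 24 + 276 + 2024 = 2325.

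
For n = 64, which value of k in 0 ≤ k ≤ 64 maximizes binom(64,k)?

C(64,k) is maximized at k = 64/2 = 32.

32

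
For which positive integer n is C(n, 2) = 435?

n(n−1)/2 = 435 ⇒ n(n−1) = 870. Since 30·29 = 870, n = 30.

30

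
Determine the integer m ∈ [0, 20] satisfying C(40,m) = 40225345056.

15

C(40,m) increases on 0 ≤ m ≤ 20. C(40,14) = 23206929840 and C(40,15) = 40225345056, so m = 15.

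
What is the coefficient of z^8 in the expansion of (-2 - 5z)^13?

The general term is C(13,j)·(-2)^j·(-5z)^(13-j); the z^8 term has j = 5.
C(13,5) = 1287.
Coefficient = C(13,5) · (-2)^5 · (-5)^8 = 1287 · (-32) · 390625 = -16087500000.

-16087500000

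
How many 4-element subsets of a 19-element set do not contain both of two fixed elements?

All 4-subsets: C(19,4) = 3876. Those containing both fixed elements: C(17,2) = 136.
3876 − 136 = 3740.

3740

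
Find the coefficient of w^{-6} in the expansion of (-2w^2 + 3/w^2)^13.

General term: C(13,j)·(-2w^2)^j·(3/w^2)^(13-j), with w-exponent 2j − 2(13−j) = 4j − 26.
Set 4j − 26 = -6: j = 5.
C(13,5) = 1287; (-2)^5 = -32; 3^8 = 6561.
Coefficient = 1287 · (-32) · 6561 = -270208224.

-270208224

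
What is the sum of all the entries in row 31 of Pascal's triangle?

Setting x = 1 in (1+x)^31 gives Σ C(31,r) = 2^31 = 2147483648.

2147483648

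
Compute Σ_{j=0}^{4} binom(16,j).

2517

1 + 16 + 120 + 560 + 1820 = 2517.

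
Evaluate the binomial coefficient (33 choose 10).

92561040

C(33,10) = (33·32·31·30·29·28·27·26·25·24) / 10! = 335885501952000 / 3628800 = 92561040.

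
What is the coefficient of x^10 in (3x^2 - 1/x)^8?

20412

General term: C(8,j)·(3x^2)^j·(-1/x)^(8-j), with x-exponent 2j − 1(8−j) = 3j − 8.
Set 3j − 8 = 10: j = 6.
C(8,6) = 28; 3^6 = 729; (-1)^2 = 1.
Coefficient = 28 · 729 · 1 = 20412.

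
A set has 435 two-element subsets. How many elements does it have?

30

n(n−1)/2 = 435 ⇒ n(n−1) = 870. Since 30·29 = 870, n = 30.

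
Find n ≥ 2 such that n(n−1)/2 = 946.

n(n−1)/2 = 946 ⇒ n(n−1) = 1892. Since 44·43 = 1892, n = 44.

44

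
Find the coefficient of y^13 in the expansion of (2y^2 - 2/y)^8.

General term: C(8,j)·(2y^2)^j·(-2/y)^(8-j), with y-exponent 2j − 1(8−j) = 3j − 8.
Set 3j − 8 = 13: j = 7.
C(8,7) = 8; 2^7 = 128; (-2)^1 = -2.
Coefficient = 8 · 128 · (-2) = -2048.

-2048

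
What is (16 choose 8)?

12870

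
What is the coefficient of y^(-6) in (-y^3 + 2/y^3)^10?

General term: C(10,j)·(-y^3)^j·(2/y^3)^(10-j), with y-exponent 3j − 3(10−j) = 6j − 30.
Set 6j − 30 = -6: j = 4.
C(10,4) = 210; (-1)^4 = 1; 2^6 = 64.
Coefficient = 210 · 1 · 64 = 13440.

13440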